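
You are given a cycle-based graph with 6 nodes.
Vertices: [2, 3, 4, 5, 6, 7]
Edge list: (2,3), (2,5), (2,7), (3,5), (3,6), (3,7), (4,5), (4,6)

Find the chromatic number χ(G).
Clique number ω(G) = 3 (lower bound: χ ≥ ω).
The clique on [2, 3, 5] has size 3, forcing χ ≥ 3, and the coloring below uses 3 colors, so χ(G) = 3.
A valid 3-coloring: color 1: [3, 4]; color 2: [5, 6, 7]; color 3: [2].

χ(G) = 3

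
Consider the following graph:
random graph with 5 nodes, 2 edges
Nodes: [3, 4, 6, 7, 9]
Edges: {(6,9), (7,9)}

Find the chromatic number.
χ(G) = 2

Clique number ω(G) = 2 (lower bound: χ ≥ ω).
The graph is bipartite (no odd cycle), so 2 colors suffice: χ(G) = 2.
A valid 2-coloring: color 1: [3, 4, 9]; color 2: [6, 7].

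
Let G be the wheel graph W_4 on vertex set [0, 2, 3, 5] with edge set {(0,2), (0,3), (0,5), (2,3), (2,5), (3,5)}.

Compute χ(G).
Clique number ω(G) = 4 (lower bound: χ ≥ ω).
The clique on [0, 2, 3, 5] has size 4, forcing χ ≥ 4, and the coloring below uses 4 colors, so χ(G) = 4.
A valid 4-coloring: color 1: [0]; color 2: [5]; color 3: [3]; color 4: [2].

χ(G) = 4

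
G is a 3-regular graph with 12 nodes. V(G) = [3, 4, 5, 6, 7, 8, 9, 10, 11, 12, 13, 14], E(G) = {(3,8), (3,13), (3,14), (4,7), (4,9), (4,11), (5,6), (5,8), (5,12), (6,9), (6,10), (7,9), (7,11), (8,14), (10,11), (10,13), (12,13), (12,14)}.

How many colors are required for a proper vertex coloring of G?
χ(G) = 3

Clique number ω(G) = 3 (lower bound: χ ≥ ω).
The clique on [3, 8, 14] has size 3, forcing χ ≥ 3, and the coloring below uses 3 colors, so χ(G) = 3.
A valid 3-coloring: color 1: [5, 9, 11, 13, 14]; color 2: [3, 6, 7, 12]; color 3: [4, 8, 10].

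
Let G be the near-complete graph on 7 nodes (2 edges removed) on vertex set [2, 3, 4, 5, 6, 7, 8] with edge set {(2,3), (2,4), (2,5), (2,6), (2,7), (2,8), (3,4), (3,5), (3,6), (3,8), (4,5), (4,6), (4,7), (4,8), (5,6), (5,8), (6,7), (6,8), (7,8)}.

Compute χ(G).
χ(G) = 6

Clique number ω(G) = 6 (lower bound: χ ≥ ω).
The clique on [2, 3, 4, 5, 6, 8] has size 6, forcing χ ≥ 6, and the coloring below uses 6 colors, so χ(G) = 6.
A valid 6-coloring: color 1: [2]; color 2: [4]; color 3: [6]; color 4: [8]; color 5: [3, 7]; color 6: [5].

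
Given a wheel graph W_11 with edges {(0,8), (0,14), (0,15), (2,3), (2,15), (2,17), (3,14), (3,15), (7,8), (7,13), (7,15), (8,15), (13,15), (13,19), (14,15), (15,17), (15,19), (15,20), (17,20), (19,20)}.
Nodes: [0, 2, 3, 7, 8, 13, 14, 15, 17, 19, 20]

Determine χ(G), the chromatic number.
χ(G) = 3

Clique number ω(G) = 3 (lower bound: χ ≥ ω).
The clique on [0, 8, 15] has size 3, forcing χ ≥ 3, and the coloring below uses 3 colors, so χ(G) = 3.
A valid 3-coloring: color 1: [15]; color 2: [2, 8, 13, 14, 20]; color 3: [0, 3, 7, 17, 19].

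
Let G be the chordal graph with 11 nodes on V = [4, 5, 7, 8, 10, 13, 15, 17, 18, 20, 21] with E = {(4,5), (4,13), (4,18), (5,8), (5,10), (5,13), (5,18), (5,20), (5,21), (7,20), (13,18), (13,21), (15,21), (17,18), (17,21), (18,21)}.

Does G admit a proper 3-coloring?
The clique on vertices [4, 5, 13, 18] has size 4 > 3, so it alone needs 4 colors.

No, G is not 3-colorable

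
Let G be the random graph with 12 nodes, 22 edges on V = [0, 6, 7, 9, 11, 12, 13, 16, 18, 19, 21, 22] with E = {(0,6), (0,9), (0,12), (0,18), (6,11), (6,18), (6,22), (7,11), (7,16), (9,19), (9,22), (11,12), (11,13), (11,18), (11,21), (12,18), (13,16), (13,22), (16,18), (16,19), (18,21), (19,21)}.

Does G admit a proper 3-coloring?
A valid 3-coloring: color 1: [0, 11, 16, 22]; color 2: [7, 13, 18, 19]; color 3: [6, 9, 12, 21].
(χ(G) = 3 ≤ 3.)

Yes, G is 3-colorable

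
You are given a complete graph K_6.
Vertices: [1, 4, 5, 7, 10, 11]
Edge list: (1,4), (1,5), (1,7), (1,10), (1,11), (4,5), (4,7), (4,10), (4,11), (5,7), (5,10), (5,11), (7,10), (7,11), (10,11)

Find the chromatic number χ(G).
Clique number ω(G) = 6 (lower bound: χ ≥ ω).
The clique on [1, 4, 5, 7, 10, 11] has size 6, forcing χ ≥ 6, and the coloring below uses 6 colors, so χ(G) = 6.
A valid 6-coloring: color 1: [11]; color 2: [5]; color 3: [7]; color 4: [10]; color 5: [4]; color 6: [1].

χ(G) = 6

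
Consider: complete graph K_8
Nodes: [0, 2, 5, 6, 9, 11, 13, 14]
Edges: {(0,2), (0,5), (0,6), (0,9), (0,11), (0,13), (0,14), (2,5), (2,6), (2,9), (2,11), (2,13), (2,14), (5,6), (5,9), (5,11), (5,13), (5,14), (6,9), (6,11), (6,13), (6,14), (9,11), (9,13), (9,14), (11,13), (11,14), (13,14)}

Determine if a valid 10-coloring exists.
Yes, G is 10-colorable

A valid 10-coloring: color 1: [0]; color 2: [5]; color 3: [9]; color 4: [2]; color 5: [11]; color 6: [13]; color 7: [14]; color 8: [6].
(χ(G) = 8 ≤ 10.)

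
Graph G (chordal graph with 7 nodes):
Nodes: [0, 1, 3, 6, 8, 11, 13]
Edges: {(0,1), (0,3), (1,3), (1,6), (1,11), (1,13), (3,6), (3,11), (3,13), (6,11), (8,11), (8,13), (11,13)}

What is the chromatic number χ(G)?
Clique number ω(G) = 4 (lower bound: χ ≥ ω).
The clique on [1, 3, 11, 13] has size 4, forcing χ ≥ 4, and the coloring below uses 4 colors, so χ(G) = 4.
A valid 4-coloring: color 1: [0, 11]; color 2: [1, 8]; color 3: [3]; color 4: [6, 13].

χ(G) = 4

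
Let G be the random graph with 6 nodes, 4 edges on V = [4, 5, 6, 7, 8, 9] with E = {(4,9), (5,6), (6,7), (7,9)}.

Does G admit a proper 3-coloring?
Yes, G is 3-colorable

A valid 3-coloring: color 1: [6, 8, 9]; color 2: [4, 5, 7].
(χ(G) = 2 ≤ 3.)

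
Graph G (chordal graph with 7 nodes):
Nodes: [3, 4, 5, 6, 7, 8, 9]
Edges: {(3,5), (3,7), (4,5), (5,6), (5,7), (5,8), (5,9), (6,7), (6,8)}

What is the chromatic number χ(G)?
χ(G) = 3

Clique number ω(G) = 3 (lower bound: χ ≥ ω).
The clique on [3, 5, 7] has size 3, forcing χ ≥ 3, and the coloring below uses 3 colors, so χ(G) = 3.
A valid 3-coloring: color 1: [5]; color 2: [3, 4, 6, 9]; color 3: [7, 8].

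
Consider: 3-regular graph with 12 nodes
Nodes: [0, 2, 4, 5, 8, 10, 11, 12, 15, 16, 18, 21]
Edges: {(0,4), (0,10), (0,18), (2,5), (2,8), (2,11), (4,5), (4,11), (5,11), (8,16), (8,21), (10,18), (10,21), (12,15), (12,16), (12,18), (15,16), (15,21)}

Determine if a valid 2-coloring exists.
No, G is not 2-colorable

The clique on vertices [0, 10, 18] has size 3 > 2, so it alone needs 3 colors.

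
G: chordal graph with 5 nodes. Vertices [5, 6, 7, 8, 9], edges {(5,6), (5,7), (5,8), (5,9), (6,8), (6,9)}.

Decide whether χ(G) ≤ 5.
Yes, G is 5-colorable

A valid 5-coloring: color 1: [5]; color 2: [6, 7]; color 3: [8, 9].
(χ(G) = 3 ≤ 5.)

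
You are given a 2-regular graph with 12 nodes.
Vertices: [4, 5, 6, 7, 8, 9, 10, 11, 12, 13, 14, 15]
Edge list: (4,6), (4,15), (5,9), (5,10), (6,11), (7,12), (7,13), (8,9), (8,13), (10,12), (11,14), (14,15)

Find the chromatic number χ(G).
χ(G) = 3

Clique number ω(G) = 2 (lower bound: χ ≥ ω).
Odd cycle [7, 13, 8, 9, 5, 10, 12] needs 3 colors (χ ≥ 3).
The coloring below uses 3 colors, so χ(G) = 3.
A valid 3-coloring: color 1: [4, 7, 8, 10, 14]; color 2: [9, 11, 12, 13, 15]; color 3: [5, 6].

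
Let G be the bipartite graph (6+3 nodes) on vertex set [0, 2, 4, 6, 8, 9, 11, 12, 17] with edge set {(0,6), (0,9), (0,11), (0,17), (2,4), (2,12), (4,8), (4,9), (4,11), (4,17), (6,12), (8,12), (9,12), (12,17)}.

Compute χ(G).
Clique number ω(G) = 2 (lower bound: χ ≥ ω).
The graph is bipartite (no odd cycle), so 2 colors suffice: χ(G) = 2.
A valid 2-coloring: color 1: [0, 4, 12]; color 2: [2, 6, 8, 9, 11, 17].

χ(G) = 2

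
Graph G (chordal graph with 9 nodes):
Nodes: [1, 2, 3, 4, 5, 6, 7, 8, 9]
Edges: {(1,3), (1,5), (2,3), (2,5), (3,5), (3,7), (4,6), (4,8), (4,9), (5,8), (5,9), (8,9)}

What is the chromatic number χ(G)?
Clique number ω(G) = 3 (lower bound: χ ≥ ω).
The clique on [4, 8, 9] has size 3, forcing χ ≥ 3, and the coloring below uses 3 colors, so χ(G) = 3.
A valid 3-coloring: color 1: [4, 5, 7]; color 2: [3, 6, 8]; color 3: [1, 2, 9].

χ(G) = 3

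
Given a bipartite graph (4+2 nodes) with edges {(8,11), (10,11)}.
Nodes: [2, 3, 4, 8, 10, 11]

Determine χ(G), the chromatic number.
Clique number ω(G) = 2 (lower bound: χ ≥ ω).
The graph is bipartite (no odd cycle), so 2 colors suffice: χ(G) = 2.
A valid 2-coloring: color 1: [2, 3, 4, 11]; color 2: [8, 10].

χ(G) = 2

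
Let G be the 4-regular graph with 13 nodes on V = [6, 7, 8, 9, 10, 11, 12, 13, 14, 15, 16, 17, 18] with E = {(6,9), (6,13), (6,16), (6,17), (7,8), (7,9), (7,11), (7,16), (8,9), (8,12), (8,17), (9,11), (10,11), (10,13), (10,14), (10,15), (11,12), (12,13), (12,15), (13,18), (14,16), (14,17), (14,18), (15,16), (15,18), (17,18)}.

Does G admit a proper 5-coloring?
A valid 5-coloring: color 1: [9, 10, 12, 16, 17]; color 2: [6, 8, 11, 18]; color 3: [7, 13, 14, 15].
(χ(G) = 3 ≤ 5.)

Yes, G is 5-colorable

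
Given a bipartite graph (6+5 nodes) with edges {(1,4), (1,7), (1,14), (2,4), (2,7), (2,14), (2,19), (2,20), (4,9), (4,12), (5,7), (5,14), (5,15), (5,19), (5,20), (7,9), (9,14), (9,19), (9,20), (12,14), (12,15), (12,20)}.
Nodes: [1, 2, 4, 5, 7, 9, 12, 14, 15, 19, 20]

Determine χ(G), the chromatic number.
χ(G) = 2

Clique number ω(G) = 2 (lower bound: χ ≥ ω).
The graph is bipartite (no odd cycle), so 2 colors suffice: χ(G) = 2.
A valid 2-coloring: color 1: [4, 7, 14, 15, 19, 20]; color 2: [1, 2, 5, 9, 12].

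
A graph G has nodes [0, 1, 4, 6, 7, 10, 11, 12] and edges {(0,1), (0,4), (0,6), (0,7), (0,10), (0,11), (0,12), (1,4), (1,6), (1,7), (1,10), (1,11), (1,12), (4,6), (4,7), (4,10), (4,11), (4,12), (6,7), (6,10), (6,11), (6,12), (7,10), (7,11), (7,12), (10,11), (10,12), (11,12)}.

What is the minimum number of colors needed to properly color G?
Clique number ω(G) = 8 (lower bound: χ ≥ ω).
The clique on [0, 1, 4, 6, 7, 10, 11, 12] has size 8, forcing χ ≥ 8, and the coloring below uses 8 colors, so χ(G) = 8.
A valid 8-coloring: color 1: [4]; color 2: [10]; color 3: [1]; color 4: [11]; color 5: [7]; color 6: [0]; color 7: [6]; color 8: [12].

χ(G) = 8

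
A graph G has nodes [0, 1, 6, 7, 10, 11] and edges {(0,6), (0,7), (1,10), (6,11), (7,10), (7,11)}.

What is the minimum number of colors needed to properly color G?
Clique number ω(G) = 2 (lower bound: χ ≥ ω).
The graph is bipartite (no odd cycle), so 2 colors suffice: χ(G) = 2.
A valid 2-coloring: color 1: [1, 6, 7]; color 2: [0, 10, 11].

χ(G) = 2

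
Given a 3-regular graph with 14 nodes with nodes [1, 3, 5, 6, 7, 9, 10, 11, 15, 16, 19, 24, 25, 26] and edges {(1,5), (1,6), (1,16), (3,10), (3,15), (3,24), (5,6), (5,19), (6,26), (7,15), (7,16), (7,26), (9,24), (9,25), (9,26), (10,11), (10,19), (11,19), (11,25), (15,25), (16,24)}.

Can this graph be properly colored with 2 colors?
No, G is not 2-colorable

The clique on vertices [1, 5, 6] has size 3 > 2, so it alone needs 3 colors.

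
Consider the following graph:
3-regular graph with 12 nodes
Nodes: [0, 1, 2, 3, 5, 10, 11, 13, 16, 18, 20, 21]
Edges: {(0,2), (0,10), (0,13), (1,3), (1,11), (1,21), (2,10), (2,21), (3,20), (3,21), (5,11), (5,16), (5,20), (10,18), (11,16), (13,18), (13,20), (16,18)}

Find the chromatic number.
Clique number ω(G) = 3 (lower bound: χ ≥ ω).
The clique on [0, 2, 10] has size 3, forcing χ ≥ 3, and the coloring below uses 3 colors, so χ(G) = 3.
A valid 3-coloring: color 1: [1, 10, 13, 16]; color 2: [0, 11, 18, 20, 21]; color 3: [2, 3, 5].

χ(G) = 3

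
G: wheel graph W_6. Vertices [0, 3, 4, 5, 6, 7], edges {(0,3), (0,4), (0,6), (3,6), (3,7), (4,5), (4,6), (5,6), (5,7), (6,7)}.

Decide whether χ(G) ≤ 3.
Odd cycle [3, 7, 5, 4, 0] needs 3 colors (χ ≥ 3).
Vertex 6 is adjacent to every vertex of [0, 3, 4, 5, 7], which already need 3 colors among themselves, so 6 needs a new color (χ ≥ 4).
Hence χ(G) ≥ 4 > 3, so no proper 3-coloring exists.

No, G is not 3-colorable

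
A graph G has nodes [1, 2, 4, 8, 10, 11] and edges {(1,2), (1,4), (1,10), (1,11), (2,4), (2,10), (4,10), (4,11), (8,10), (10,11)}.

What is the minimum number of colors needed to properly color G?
χ(G) = 4

Clique number ω(G) = 4 (lower bound: χ ≥ ω).
The clique on [1, 2, 4, 10] has size 4, forcing χ ≥ 4, and the coloring below uses 4 colors, so χ(G) = 4.
A valid 4-coloring: color 1: [10]; color 2: [4, 8]; color 3: [1]; color 4: [2, 11].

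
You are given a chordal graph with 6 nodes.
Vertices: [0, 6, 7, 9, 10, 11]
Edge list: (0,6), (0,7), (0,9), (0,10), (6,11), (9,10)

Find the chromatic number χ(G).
Clique number ω(G) = 3 (lower bound: χ ≥ ω).
The clique on [0, 9, 10] has size 3, forcing χ ≥ 3, and the coloring below uses 3 colors, so χ(G) = 3.
A valid 3-coloring: color 1: [0, 11]; color 2: [6, 7, 10]; color 3: [9].

χ(G) = 3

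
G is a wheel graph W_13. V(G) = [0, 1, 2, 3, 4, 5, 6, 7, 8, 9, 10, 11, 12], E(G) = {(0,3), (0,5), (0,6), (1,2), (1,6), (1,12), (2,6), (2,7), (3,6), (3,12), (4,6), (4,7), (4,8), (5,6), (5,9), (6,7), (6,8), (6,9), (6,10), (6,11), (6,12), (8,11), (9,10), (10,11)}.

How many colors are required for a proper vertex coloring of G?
Clique number ω(G) = 3 (lower bound: χ ≥ ω).
The clique on [0, 3, 6] has size 3, forcing χ ≥ 3, and the coloring below uses 3 colors, so χ(G) = 3.
A valid 3-coloring: color 1: [6]; color 2: [0, 2, 4, 9, 11, 12]; color 3: [1, 3, 5, 7, 8, 10].

χ(G) = 3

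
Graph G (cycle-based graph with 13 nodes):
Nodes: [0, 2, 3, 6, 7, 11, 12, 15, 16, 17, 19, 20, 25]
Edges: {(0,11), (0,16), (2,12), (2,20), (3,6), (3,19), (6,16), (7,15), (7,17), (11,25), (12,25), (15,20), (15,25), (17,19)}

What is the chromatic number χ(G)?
Clique number ω(G) = 2 (lower bound: χ ≥ ω).
Odd cycle [2, 20, 15, 25, 12] needs 3 colors (χ ≥ 3).
The coloring below uses 3 colors, so χ(G) = 3.
A valid 3-coloring: color 1: [0, 6, 7, 19, 20, 25]; color 2: [2, 3, 11, 15, 16, 17]; color 3: [12].

χ(G) = 3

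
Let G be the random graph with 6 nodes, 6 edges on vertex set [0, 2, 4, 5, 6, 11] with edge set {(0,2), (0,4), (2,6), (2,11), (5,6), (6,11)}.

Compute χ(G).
χ(G) = 3

Clique number ω(G) = 3 (lower bound: χ ≥ ω).
The clique on [2, 6, 11] has size 3, forcing χ ≥ 3, and the coloring below uses 3 colors, so χ(G) = 3.
A valid 3-coloring: color 1: [2, 4, 5]; color 2: [0, 6]; color 3: [11].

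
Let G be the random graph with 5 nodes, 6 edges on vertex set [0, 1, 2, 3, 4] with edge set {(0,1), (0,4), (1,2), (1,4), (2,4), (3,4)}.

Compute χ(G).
Clique number ω(G) = 3 (lower bound: χ ≥ ω).
The clique on [0, 1, 4] has size 3, forcing χ ≥ 3, and the coloring below uses 3 colors, so χ(G) = 3.
A valid 3-coloring: color 1: [4]; color 2: [1, 3]; color 3: [0, 2].

χ(G) = 3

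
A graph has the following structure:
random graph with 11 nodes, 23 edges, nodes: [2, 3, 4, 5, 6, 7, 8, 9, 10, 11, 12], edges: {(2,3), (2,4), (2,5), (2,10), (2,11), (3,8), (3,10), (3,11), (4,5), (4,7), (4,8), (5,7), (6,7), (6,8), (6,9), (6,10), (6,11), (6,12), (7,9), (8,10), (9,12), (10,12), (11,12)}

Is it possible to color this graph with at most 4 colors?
A valid 4-coloring: color 1: [3, 4, 6]; color 2: [5, 9, 10, 11]; color 3: [2, 7, 8, 12].
(χ(G) = 3 ≤ 4.)

Yes, G is 4-colorable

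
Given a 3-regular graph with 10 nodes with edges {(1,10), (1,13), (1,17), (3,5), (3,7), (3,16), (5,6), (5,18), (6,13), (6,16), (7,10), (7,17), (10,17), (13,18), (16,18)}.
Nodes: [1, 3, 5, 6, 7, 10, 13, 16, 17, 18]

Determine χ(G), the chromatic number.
Clique number ω(G) = 3 (lower bound: χ ≥ ω).
The clique on [1, 10, 17] has size 3, forcing χ ≥ 3, and the coloring below uses 3 colors, so χ(G) = 3.
A valid 3-coloring: color 1: [1, 5, 7, 16]; color 2: [3, 6, 17, 18]; color 3: [10, 13].

χ(G) = 3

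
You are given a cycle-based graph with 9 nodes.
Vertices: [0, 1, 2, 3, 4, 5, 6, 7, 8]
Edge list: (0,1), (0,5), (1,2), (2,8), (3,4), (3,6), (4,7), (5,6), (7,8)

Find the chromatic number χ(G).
Clique number ω(G) = 2 (lower bound: χ ≥ ω).
Odd cycle [1, 2, 8, 7, 4, 3, 6, 5, 0] needs 3 colors (χ ≥ 3).
The coloring below uses 3 colors, so χ(G) = 3.
A valid 3-coloring: color 1: [1, 4, 5, 8]; color 2: [0, 2, 3, 7]; color 3: [6].

χ(G) = 3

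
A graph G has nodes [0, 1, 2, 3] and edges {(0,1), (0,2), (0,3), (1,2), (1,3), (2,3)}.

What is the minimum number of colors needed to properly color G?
Clique number ω(G) = 4 (lower bound: χ ≥ ω).
The clique on [0, 1, 2, 3] has size 4, forcing χ ≥ 4, and the coloring below uses 4 colors, so χ(G) = 4.
A valid 4-coloring: color 1: [0]; color 2: [1]; color 3: [2]; color 4: [3].

χ(G) = 4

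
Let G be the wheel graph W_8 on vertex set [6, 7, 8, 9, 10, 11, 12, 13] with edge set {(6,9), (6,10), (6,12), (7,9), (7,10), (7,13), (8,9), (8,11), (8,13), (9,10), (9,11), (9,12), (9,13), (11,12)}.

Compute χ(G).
χ(G) = 4

Clique number ω(G) = 3 (lower bound: χ ≥ ω).
Odd cycle [8, 11, 12, 6, 10, 7, 13] needs 3 colors (χ ≥ 3).
Vertex 9 is adjacent to every vertex of [6, 7, 8, 10, 11, 12, 13], which already need 3 colors among themselves, so 9 needs a new color (χ ≥ 4).
The coloring below uses 4 colors, so χ(G) = 4.
A valid 4-coloring: color 1: [9]; color 2: [7, 8, 12]; color 3: [6, 11, 13]; color 4: [10].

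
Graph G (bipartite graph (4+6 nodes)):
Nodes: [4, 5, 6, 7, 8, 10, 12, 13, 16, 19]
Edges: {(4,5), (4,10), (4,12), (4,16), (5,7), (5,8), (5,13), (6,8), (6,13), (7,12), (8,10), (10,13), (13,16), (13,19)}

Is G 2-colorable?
A valid 2-coloring: color 1: [4, 7, 8, 13]; color 2: [5, 6, 10, 12, 16, 19].
(χ(G) = 2 ≤ 2.)

Yes, G is 2-colorable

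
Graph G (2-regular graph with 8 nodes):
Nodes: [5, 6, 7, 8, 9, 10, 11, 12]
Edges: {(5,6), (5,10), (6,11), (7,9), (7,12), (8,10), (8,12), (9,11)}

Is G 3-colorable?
A valid 3-coloring: color 1: [5, 7, 8, 11]; color 2: [6, 9, 10, 12].
(χ(G) = 2 ≤ 3.)

Yes, G is 3-colorable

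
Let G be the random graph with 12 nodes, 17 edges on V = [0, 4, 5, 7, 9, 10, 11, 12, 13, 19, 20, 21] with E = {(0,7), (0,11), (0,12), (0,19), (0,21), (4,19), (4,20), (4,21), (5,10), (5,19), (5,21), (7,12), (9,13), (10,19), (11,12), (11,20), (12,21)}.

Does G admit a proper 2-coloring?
The clique on vertices [0, 11, 12] has size 3 > 2, so it alone needs 3 colors.

No, G is not 2-colorable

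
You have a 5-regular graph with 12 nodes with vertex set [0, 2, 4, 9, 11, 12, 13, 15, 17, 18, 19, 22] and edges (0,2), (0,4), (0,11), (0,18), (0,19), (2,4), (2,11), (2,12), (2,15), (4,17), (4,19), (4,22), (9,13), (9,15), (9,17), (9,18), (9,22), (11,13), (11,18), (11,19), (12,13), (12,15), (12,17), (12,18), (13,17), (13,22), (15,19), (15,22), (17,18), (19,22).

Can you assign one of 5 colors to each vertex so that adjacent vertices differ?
A valid 5-coloring: color 1: [4, 13, 15, 18]; color 2: [0, 17, 22]; color 3: [9, 12, 19]; color 4: [2]; color 5: [11].
(χ(G) = 4 ≤ 5.)

Yes, G is 5-colorable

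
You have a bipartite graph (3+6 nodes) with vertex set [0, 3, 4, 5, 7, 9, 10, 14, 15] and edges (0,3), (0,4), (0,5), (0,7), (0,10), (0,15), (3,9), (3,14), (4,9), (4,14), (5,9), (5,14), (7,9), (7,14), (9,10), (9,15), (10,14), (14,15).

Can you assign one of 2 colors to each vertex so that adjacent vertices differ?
Yes, G is 2-colorable

A valid 2-coloring: color 1: [0, 9, 14]; color 2: [3, 4, 5, 7, 10, 15].
(χ(G) = 2 ≤ 2.)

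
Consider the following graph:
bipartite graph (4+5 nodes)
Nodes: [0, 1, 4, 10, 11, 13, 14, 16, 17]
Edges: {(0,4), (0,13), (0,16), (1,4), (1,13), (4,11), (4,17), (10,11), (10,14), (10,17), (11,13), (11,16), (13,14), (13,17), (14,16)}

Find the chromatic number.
Clique number ω(G) = 2 (lower bound: χ ≥ ω).
The graph is bipartite (no odd cycle), so 2 colors suffice: χ(G) = 2.
A valid 2-coloring: color 1: [4, 10, 13, 16]; color 2: [0, 1, 11, 14, 17].

χ(G) = 2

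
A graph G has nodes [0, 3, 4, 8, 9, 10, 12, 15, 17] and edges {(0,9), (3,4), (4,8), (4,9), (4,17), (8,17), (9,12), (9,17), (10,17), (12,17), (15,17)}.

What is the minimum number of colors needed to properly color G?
χ(G) = 3

Clique number ω(G) = 3 (lower bound: χ ≥ ω).
The clique on [4, 8, 17] has size 3, forcing χ ≥ 3, and the coloring below uses 3 colors, so χ(G) = 3.
A valid 3-coloring: color 1: [0, 3, 17]; color 2: [4, 10, 12, 15]; color 3: [8, 9].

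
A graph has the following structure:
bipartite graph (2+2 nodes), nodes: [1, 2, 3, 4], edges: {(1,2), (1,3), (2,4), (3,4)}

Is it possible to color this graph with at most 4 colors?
A valid 4-coloring: color 1: [1, 4]; color 2: [2, 3].
(χ(G) = 2 ≤ 4.)

Yes, G is 4-colorable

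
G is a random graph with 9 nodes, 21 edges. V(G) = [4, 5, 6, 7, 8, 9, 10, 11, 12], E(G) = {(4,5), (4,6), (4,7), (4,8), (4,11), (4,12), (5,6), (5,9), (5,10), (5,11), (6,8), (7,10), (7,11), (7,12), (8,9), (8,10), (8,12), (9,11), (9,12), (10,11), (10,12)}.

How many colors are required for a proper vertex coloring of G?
Clique number ω(G) = 3 (lower bound: χ ≥ ω).
The clique on [8, 9, 12] has size 3, forcing χ ≥ 3, and the coloring below uses 3 colors, so χ(G) = 3.
A valid 3-coloring: color 1: [4, 9, 10]; color 2: [6, 11, 12]; color 3: [5, 7, 8].

χ(G) = 3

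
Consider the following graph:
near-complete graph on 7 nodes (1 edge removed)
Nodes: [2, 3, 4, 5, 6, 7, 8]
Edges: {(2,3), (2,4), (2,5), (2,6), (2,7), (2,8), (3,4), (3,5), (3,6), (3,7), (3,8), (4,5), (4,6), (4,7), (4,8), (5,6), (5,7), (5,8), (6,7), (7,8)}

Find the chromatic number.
χ(G) = 6

Clique number ω(G) = 6 (lower bound: χ ≥ ω).
The clique on [2, 3, 4, 5, 7, 8] has size 6, forcing χ ≥ 6, and the coloring below uses 6 colors, so χ(G) = 6.
A valid 6-coloring: color 1: [3]; color 2: [7]; color 3: [5]; color 4: [2]; color 5: [4]; color 6: [6, 8].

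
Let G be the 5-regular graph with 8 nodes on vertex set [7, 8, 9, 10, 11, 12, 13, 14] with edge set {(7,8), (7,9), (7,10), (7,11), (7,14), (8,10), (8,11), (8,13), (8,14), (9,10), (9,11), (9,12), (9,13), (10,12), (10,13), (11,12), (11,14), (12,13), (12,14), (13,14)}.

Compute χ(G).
χ(G) = 4

Clique number ω(G) = 4 (lower bound: χ ≥ ω).
The clique on [9, 10, 12, 13] has size 4, forcing χ ≥ 4, and the coloring below uses 4 colors, so χ(G) = 4.
A valid 4-coloring: color 1: [7, 12]; color 2: [10, 14]; color 3: [11, 13]; color 4: [8, 9].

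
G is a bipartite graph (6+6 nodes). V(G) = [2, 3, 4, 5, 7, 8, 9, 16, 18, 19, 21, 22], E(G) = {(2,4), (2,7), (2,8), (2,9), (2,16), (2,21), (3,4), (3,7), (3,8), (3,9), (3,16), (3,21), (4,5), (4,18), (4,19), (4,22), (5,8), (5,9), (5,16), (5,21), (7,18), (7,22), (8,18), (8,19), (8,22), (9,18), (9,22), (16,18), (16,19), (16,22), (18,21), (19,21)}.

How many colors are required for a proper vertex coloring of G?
χ(G) = 2

Clique number ω(G) = 2 (lower bound: χ ≥ ω).
The graph is bipartite (no odd cycle), so 2 colors suffice: χ(G) = 2.
A valid 2-coloring: color 1: [2, 3, 5, 18, 19, 22]; color 2: [4, 7, 8, 9, 16, 21].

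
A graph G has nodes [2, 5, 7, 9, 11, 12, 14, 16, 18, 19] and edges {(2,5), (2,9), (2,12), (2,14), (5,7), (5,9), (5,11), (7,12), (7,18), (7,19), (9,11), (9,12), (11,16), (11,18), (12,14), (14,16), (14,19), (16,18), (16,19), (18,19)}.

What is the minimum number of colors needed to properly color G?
Clique number ω(G) = 3 (lower bound: χ ≥ ω).
Suppose a proper 3-coloring c exists. The clique [2, 5, 9] takes 3 distinct colors; by symmetry let c(2) = 1, c(5) = 2, c(9) = 3.
- Vertex 11: neighbors [5, 9] already have colors [2, 3] ⇒ c(11) = 1.
- Vertex 12: neighbors [2, 9] already have colors [1, 3] ⇒ c(12) = 2.
- Vertex 14: neighbors [2, 12] already have colors [1, 2] ⇒ c(14) = 3.
- Vertex 16: neighbors [11, 14] already have colors [1, 3] ⇒ c(16) = 2.
- Vertex 18: neighbors [11, 16] already have colors [1, 2] ⇒ c(18) = 3.
- Vertex 7: neighbors [5, 18] already have colors [2, 3] ⇒ c(7) = 1.
- Vertex 19: neighbors [7, 16, 14] already have colors [1, 2, 3] — all 3 colors blocked. Contradiction.
The forced assignments end in a contradiction, so G has no proper 3-coloring (χ ≥ 4).
The coloring below uses 4 colors, so χ(G) = 4.
A valid 4-coloring: color 1: [5, 14, 18]; color 2: [7, 9, 16]; color 3: [11, 12, 19]; color 4: [2].

χ(G) = 4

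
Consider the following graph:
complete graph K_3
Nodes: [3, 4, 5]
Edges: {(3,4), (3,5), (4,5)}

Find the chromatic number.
χ(G) = 3

Clique number ω(G) = 3 (lower bound: χ ≥ ω).
The clique on [3, 4, 5] has size 3, forcing χ ≥ 3, and the coloring below uses 3 colors, so χ(G) = 3.
A valid 3-coloring: color 1: [4]; color 2: [3]; color 3: [5].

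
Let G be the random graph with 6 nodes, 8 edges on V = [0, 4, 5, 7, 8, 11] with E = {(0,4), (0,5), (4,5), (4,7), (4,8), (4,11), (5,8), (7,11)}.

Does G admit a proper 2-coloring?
The clique on vertices [4, 7, 11] has size 3 > 2, so it alone needs 3 colors.

No, G is not 2-colorable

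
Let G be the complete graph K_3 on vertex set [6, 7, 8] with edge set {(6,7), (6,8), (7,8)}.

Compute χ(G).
Clique number ω(G) = 3 (lower bound: χ ≥ ω).
The clique on [6, 7, 8] has size 3, forcing χ ≥ 3, and the coloring below uses 3 colors, so χ(G) = 3.
A valid 3-coloring: color 1: [6]; color 2: [8]; color 3: [7].

χ(G) = 3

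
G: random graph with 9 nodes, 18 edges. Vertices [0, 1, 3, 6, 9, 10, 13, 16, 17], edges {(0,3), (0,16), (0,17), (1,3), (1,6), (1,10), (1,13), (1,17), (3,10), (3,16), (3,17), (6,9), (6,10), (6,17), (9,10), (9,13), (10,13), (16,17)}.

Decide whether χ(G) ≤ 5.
A valid 5-coloring: color 1: [1, 9, 16]; color 2: [3, 6, 13]; color 3: [10, 17]; color 4: [0].
(χ(G) = 4 ≤ 5.)

Yes, G is 5-colorable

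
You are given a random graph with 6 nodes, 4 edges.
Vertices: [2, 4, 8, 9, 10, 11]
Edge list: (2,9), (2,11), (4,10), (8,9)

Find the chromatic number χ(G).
Clique number ω(G) = 2 (lower bound: χ ≥ ω).
The graph is bipartite (no odd cycle), so 2 colors suffice: χ(G) = 2.
A valid 2-coloring: color 1: [2, 8, 10]; color 2: [4, 9, 11].

χ(G) = 2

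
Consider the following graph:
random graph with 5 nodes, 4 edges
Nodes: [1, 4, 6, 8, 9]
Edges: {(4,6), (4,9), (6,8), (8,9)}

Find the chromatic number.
Clique number ω(G) = 2 (lower bound: χ ≥ ω).
The graph is bipartite (no odd cycle), so 2 colors suffice: χ(G) = 2.
A valid 2-coloring: color 1: [1, 6, 9]; color 2: [4, 8].

χ(G) = 2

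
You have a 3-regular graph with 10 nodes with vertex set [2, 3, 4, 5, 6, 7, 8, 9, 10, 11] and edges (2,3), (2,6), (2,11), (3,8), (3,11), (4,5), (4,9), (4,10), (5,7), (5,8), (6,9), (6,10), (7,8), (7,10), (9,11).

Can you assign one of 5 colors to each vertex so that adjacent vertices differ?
A valid 5-coloring: color 1: [3, 4, 6, 7]; color 2: [2, 8, 9, 10]; color 3: [5, 11].
(χ(G) = 3 ≤ 5.)

Yes, G is 5-colorable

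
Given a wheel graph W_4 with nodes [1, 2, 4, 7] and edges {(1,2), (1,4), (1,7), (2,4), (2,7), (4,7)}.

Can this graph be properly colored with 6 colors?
Yes, G is 6-colorable

A valid 6-coloring: color 1: [4]; color 2: [2]; color 3: [7]; color 4: [1].
(χ(G) = 4 ≤ 6.)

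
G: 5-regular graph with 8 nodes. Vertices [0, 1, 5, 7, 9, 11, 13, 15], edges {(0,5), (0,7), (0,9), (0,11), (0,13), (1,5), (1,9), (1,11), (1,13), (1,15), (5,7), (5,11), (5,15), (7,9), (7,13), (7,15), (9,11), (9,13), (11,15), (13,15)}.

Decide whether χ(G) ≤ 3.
No, G is not 3-colorable

The clique on vertices [0, 7, 9, 13] has size 4 > 3, so it alone needs 4 colors.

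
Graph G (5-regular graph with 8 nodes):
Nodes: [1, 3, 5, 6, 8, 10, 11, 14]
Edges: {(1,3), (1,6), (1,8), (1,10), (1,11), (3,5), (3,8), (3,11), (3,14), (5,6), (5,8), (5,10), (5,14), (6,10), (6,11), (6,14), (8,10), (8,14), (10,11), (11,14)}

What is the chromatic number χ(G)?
Clique number ω(G) = 4 (lower bound: χ ≥ ω).
The clique on [1, 6, 10, 11] has size 4, forcing χ ≥ 4, and the coloring below uses 4 colors, so χ(G) = 4.
A valid 4-coloring: color 1: [6, 8]; color 2: [5, 11]; color 3: [1, 14]; color 4: [3, 10].

χ(G) = 4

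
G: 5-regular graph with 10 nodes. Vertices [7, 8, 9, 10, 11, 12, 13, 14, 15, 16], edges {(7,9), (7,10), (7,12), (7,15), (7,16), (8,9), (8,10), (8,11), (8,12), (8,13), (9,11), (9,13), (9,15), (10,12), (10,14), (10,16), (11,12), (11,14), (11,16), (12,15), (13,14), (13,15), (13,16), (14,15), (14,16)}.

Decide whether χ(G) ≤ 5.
Yes, G is 5-colorable

A valid 5-coloring: color 1: [9, 12, 14]; color 2: [7, 11, 13]; color 3: [8, 15, 16]; color 4: [10].
(χ(G) = 4 ≤ 5.)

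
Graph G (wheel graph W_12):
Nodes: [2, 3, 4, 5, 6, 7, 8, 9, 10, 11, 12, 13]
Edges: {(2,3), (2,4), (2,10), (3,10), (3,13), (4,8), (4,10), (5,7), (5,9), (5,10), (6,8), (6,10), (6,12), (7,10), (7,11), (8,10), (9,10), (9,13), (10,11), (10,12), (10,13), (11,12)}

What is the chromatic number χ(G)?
Clique number ω(G) = 3 (lower bound: χ ≥ ω).
Odd cycle [12, 6, 8, 4, 2, 3, 13, 9, 5, 7, 11] needs 3 colors (χ ≥ 3).
Vertex 10 is adjacent to every vertex of [2, 3, 4, 5, 6, 7, 8, 9, 11, 12, 13], which already need 3 colors among themselves, so 10 needs a new color (χ ≥ 4).
The coloring below uses 4 colors, so χ(G) = 4.
A valid 4-coloring: color 1: [10]; color 2: [2, 7, 8, 12, 13]; color 3: [3, 4, 6, 9, 11]; color 4: [5].

χ(G) = 4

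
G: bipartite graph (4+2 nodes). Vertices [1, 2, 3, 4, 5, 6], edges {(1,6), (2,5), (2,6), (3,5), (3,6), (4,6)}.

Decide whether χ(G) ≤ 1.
Edge (2,5) forces its endpoints to differ, so 1 color is not enough.

No, G is not 1-colorable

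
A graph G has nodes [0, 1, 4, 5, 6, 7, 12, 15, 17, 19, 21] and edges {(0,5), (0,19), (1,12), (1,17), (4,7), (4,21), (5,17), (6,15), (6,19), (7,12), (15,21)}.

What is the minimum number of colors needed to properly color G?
χ(G) = 3

Clique number ω(G) = 2 (lower bound: χ ≥ ω).
Odd cycle [21, 4, 7, 12, 1, 17, 5, 0, 19, 6, 15] needs 3 colors (χ ≥ 3).
The coloring below uses 3 colors, so χ(G) = 3.
A valid 3-coloring: color 1: [0, 4, 6, 12, 17]; color 2: [1, 5, 7, 19, 21]; color 3: [15].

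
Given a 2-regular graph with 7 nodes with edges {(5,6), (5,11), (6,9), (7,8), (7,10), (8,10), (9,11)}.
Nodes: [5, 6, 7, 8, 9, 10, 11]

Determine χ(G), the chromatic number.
χ(G) = 3

Clique number ω(G) = 3 (lower bound: χ ≥ ω).
The clique on [7, 8, 10] has size 3, forcing χ ≥ 3, and the coloring below uses 3 colors, so χ(G) = 3.
A valid 3-coloring: color 1: [6, 7, 11]; color 2: [5, 9, 10]; color 3: [8].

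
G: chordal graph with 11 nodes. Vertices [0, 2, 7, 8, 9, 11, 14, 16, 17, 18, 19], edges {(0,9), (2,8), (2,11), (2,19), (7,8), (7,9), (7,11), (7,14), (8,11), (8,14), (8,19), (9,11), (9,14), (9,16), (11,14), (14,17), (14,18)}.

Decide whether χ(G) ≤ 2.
No, G is not 2-colorable

The clique on vertices [7, 8, 11, 14] has size 4 > 2, so it alone needs 4 colors.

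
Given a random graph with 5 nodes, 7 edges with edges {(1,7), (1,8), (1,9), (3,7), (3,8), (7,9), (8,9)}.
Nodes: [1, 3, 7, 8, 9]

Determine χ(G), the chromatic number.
χ(G) = 3

Clique number ω(G) = 3 (lower bound: χ ≥ ω).
The clique on [1, 8, 9] has size 3, forcing χ ≥ 3, and the coloring below uses 3 colors, so χ(G) = 3.
A valid 3-coloring: color 1: [7, 8]; color 2: [3, 9]; color 3: [1].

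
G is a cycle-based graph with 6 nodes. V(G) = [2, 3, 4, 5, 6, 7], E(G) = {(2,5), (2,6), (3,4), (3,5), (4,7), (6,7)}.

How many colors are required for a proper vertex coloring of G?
Clique number ω(G) = 2 (lower bound: χ ≥ ω).
The graph is bipartite (no odd cycle), so 2 colors suffice: χ(G) = 2.
A valid 2-coloring: color 1: [4, 5, 6]; color 2: [2, 3, 7].

χ(G) = 2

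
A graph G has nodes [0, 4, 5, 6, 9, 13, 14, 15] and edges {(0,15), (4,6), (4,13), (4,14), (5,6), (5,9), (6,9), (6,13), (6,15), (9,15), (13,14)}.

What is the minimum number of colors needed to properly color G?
χ(G) = 3

Clique number ω(G) = 3 (lower bound: χ ≥ ω).
The clique on [5, 6, 9] has size 3, forcing χ ≥ 3, and the coloring below uses 3 colors, so χ(G) = 3.
A valid 3-coloring: color 1: [0, 6, 14]; color 2: [5, 13, 15]; color 3: [4, 9].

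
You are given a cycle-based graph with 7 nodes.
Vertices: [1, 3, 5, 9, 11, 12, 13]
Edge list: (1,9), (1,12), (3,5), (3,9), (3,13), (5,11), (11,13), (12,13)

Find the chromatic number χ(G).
Clique number ω(G) = 2 (lower bound: χ ≥ ω).
Odd cycle [12, 1, 9, 3, 13] needs 3 colors (χ ≥ 3).
The coloring below uses 3 colors, so χ(G) = 3.
A valid 3-coloring: color 1: [1, 5, 13]; color 2: [3, 11, 12]; color 3: [9].

χ(G) = 3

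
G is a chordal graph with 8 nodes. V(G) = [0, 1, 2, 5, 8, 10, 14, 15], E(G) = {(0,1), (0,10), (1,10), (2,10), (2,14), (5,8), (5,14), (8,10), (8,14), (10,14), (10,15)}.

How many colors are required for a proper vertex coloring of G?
χ(G) = 3

Clique number ω(G) = 3 (lower bound: χ ≥ ω).
The clique on [0, 1, 10] has size 3, forcing χ ≥ 3, and the coloring below uses 3 colors, so χ(G) = 3.
A valid 3-coloring: color 1: [5, 10]; color 2: [1, 14, 15]; color 3: [0, 2, 8].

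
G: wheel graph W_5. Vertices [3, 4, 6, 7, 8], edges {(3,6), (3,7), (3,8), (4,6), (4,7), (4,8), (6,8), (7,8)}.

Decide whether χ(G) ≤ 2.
The clique on vertices [3, 6, 8] has size 3 > 2, so it alone needs 3 colors.

No, G is not 2-colorable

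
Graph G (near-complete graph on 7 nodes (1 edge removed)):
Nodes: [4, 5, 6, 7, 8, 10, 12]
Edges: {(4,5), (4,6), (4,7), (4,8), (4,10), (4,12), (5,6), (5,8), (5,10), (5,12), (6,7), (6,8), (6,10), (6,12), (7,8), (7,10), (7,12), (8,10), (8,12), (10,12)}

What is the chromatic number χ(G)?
χ(G) = 6

Clique number ω(G) = 6 (lower bound: χ ≥ ω).
The clique on [4, 5, 6, 8, 10, 12] has size 6, forcing χ ≥ 6, and the coloring below uses 6 colors, so χ(G) = 6.
A valid 6-coloring: color 1: [4]; color 2: [10]; color 3: [8]; color 4: [12]; color 5: [6]; color 6: [5, 7].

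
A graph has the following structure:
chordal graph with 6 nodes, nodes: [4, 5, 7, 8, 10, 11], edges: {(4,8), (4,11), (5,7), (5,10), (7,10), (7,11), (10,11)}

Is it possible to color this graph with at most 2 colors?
The clique on vertices [7, 10, 11] has size 3 > 2, so it alone needs 3 colors.

No, G is not 2-colorable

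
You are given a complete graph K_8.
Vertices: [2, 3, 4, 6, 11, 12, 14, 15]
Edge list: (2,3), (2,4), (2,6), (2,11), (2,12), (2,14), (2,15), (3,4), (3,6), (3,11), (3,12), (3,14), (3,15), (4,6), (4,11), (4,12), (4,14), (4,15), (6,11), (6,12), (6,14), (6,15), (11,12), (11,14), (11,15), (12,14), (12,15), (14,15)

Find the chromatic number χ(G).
Clique number ω(G) = 8 (lower bound: χ ≥ ω).
The clique on [2, 3, 4, 6, 11, 12, 14, 15] has size 8, forcing χ ≥ 8, and the coloring below uses 8 colors, so χ(G) = 8.
A valid 8-coloring: color 1: [2]; color 2: [6]; color 3: [12]; color 4: [11]; color 5: [4]; color 6: [15]; color 7: [3]; color 8: [14].

χ(G) = 8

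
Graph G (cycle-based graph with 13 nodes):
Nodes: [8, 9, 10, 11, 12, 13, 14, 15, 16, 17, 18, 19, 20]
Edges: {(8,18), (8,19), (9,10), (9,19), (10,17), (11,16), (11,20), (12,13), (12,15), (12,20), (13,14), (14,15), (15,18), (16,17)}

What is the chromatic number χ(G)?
χ(G) = 3

Clique number ω(G) = 2 (lower bound: χ ≥ ω).
Odd cycle [11, 20, 12, 15, 18, 8, 19, 9, 10, 17, 16] needs 3 colors (χ ≥ 3).
The coloring below uses 3 colors, so χ(G) = 3.
A valid 3-coloring: color 1: [11, 12, 14, 17, 18, 19]; color 2: [8, 9, 13, 15, 16, 20]; color 3: [10].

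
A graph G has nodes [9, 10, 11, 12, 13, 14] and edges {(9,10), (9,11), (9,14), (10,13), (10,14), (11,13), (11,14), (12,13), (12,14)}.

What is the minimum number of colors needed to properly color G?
Clique number ω(G) = 3 (lower bound: χ ≥ ω).
The clique on [9, 10, 14] has size 3, forcing χ ≥ 3, and the coloring below uses 3 colors, so χ(G) = 3.
A valid 3-coloring: color 1: [13, 14]; color 2: [9, 12]; color 3: [10, 11].

χ(G) = 3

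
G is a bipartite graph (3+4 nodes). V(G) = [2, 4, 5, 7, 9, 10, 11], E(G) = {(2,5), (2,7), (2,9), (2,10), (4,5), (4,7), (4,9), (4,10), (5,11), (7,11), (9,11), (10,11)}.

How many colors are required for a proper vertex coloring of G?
Clique number ω(G) = 2 (lower bound: χ ≥ ω).
The graph is bipartite (no odd cycle), so 2 colors suffice: χ(G) = 2.
A valid 2-coloring: color 1: [2, 4, 11]; color 2: [5, 7, 9, 10].

χ(G) = 2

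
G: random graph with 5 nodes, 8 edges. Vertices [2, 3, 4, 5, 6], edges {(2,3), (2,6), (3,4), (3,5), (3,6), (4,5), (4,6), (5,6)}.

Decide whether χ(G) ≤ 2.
No, G is not 2-colorable

The clique on vertices [3, 4, 5, 6] has size 4 > 2, so it alone needs 4 colors.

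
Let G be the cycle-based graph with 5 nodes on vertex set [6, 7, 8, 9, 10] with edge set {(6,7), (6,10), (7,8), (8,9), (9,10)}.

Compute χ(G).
χ(G) = 3

Clique number ω(G) = 2 (lower bound: χ ≥ ω).
Odd cycle [7, 6, 10, 9, 8] needs 3 colors (χ ≥ 3).
The coloring below uses 3 colors, so χ(G) = 3.
A valid 3-coloring: color 1: [7, 9]; color 2: [6, 8]; color 3: [10].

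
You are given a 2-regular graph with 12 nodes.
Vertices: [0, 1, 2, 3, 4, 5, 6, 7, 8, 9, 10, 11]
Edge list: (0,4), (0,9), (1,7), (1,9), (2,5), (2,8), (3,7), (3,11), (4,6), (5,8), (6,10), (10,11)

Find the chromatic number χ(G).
χ(G) = 3

Clique number ω(G) = 3 (lower bound: χ ≥ ω).
The clique on [2, 5, 8] has size 3, forcing χ ≥ 3, and the coloring below uses 3 colors, so χ(G) = 3.
A valid 3-coloring: color 1: [0, 1, 2, 3, 6]; color 2: [4, 7, 8, 9, 11]; color 3: [5, 10].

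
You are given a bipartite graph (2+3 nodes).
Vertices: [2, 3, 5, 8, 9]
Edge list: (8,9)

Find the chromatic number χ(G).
Clique number ω(G) = 2 (lower bound: χ ≥ ω).
The graph is bipartite (no odd cycle), so 2 colors suffice: χ(G) = 2.
A valid 2-coloring: color 1: [2, 3, 5, 8]; color 2: [9].

χ(G) = 2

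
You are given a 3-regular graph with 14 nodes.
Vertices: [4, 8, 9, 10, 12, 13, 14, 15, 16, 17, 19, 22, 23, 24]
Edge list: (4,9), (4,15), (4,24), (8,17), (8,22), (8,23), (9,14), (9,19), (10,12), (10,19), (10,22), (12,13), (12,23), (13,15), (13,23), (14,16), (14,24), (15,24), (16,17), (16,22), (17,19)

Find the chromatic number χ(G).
χ(G) = 3

Clique number ω(G) = 3 (lower bound: χ ≥ ω).
The clique on [4, 15, 24] has size 3, forcing χ ≥ 3, and the coloring below uses 3 colors, so χ(G) = 3.
A valid 3-coloring: color 1: [4, 8, 12, 14, 19]; color 2: [9, 15, 17, 22, 23]; color 3: [10, 13, 16, 24].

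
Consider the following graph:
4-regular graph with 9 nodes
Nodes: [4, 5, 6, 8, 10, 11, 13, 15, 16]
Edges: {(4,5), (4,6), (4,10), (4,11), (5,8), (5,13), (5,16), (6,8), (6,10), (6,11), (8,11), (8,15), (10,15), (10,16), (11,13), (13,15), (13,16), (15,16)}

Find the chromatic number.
Clique number ω(G) = 3 (lower bound: χ ≥ ω).
Suppose a proper 3-coloring c exists. The clique [4, 6, 10] takes 3 distinct colors; by symmetry let c(4) = 1, c(6) = 2, c(10) = 3.
- Vertex 11: neighbors [4, 6] already have colors [1, 2] ⇒ c(11) = 3.
- Vertex 8: neighbors [6, 11] already have colors [2, 3] ⇒ c(8) = 1.
- Vertex 15: neighbors [8, 10] already have colors [1, 3] ⇒ c(15) = 2.
- Vertex 13: neighbors [15, 11] already have colors [2, 3] ⇒ c(13) = 1.
- Vertex 16: neighbors [13, 15, 10] already have colors [1, 2, 3] — all 3 colors blocked. Contradiction.
The forced assignments end in a contradiction, so G has no proper 3-coloring (χ ≥ 4).
The coloring below uses 4 colors, so χ(G) = 4.
A valid 4-coloring: color 1: [4, 8, 13]; color 2: [5, 10, 11]; color 3: [6, 15]; color 4: [16].

χ(G) = 4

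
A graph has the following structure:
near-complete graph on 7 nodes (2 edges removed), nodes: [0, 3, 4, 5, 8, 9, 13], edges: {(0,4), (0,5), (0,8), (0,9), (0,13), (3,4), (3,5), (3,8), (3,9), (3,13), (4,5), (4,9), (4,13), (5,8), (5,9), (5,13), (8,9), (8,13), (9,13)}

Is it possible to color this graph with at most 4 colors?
The clique on vertices [0, 5, 8, 9, 13] has size 5 > 4, so it alone needs 5 colors.

No, G is not 4-colorable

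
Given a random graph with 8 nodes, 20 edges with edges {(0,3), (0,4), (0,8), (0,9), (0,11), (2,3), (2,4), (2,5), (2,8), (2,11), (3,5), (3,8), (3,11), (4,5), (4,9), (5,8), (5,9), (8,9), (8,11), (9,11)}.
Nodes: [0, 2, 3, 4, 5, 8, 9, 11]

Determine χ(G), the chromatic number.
Clique number ω(G) = 4 (lower bound: χ ≥ ω).
The clique on [0, 8, 9, 11] has size 4, forcing χ ≥ 4, and the coloring below uses 4 colors, so χ(G) = 4.
A valid 4-coloring: color 1: [4, 8]; color 2: [0, 2]; color 3: [3, 9]; color 4: [5, 11].

χ(G) = 4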